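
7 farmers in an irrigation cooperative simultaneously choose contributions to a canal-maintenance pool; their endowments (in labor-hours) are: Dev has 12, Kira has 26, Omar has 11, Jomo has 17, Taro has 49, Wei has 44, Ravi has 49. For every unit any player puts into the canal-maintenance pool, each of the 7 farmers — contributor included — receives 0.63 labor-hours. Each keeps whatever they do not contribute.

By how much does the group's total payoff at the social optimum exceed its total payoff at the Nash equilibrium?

709.28 labor-hours

The private return per contributed unit is 0.63 < 1 for everyone, so the Nash equilibrium is zero contribution and the group total is Σ E_j = 12 + 26 + 11 + 17 + 49 + 44 + 49 = 208.
Each contributed unit returns 4.410 to the group, so the social optimum is full contribution by everyone: group total = 4.410 × 208 = 917.28.
Efficiency loss = (4.410 − 1) × 208 = 709.28.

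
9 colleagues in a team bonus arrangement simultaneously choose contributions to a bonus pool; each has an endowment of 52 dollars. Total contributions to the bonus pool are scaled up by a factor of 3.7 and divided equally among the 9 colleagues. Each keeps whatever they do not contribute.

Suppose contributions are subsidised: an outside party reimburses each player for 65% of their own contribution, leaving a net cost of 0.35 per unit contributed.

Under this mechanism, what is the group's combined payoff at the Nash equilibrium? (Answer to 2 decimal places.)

Under the mechanism each unit contributed yields (3.7/9) / 0.35 = 1.1746 back to its contributor per unit of net cost, which exceeds 1, making full contribution the dominant choice for everyone.
At the Nash equilibrium everyone contributes 52. Group total payoff = 9 × (52 × 0.65 + 3.7 × 52) = 2035.80.

2035.80 dollars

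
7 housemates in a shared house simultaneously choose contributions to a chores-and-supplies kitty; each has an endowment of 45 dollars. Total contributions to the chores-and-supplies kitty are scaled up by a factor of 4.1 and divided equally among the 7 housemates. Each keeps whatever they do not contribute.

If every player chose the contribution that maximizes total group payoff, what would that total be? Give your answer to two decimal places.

1291.50 dollars

Each contributed unit returns 4.100 to the group as a whole (0.5857 to each of 7 players), which exceeds 1, so the social optimum is full contribution: group total = 4.100 × 315 = 1291.50.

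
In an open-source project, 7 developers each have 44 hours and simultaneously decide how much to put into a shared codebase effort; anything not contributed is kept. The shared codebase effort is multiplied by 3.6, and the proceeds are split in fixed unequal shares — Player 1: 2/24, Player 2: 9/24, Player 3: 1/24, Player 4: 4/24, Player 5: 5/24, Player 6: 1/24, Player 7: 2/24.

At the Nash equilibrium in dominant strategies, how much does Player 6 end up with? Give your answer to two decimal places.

50.60 hours

For player j, contributing a unit is worthwhile iff 3.6 × (j's share) ≥ 1, i.e. iff j's share is at least 0.2778.
The only share above 0.2778 is Player 2's 9/24, contributing 44; the remaining 6 contribute 0. Total contributed: 44.
Player 6 keeps 44 and receives 3.6 × 44 × 1/24 = 6.60 from the shared codebase effort, for a payoff of 50.60.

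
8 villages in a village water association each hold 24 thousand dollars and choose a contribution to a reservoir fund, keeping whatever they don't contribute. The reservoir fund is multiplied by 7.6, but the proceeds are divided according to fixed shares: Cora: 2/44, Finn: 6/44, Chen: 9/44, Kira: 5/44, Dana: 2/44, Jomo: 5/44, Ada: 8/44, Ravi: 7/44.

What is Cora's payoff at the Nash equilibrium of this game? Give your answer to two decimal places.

For player j, contributing a unit is worthwhile iff 7.6 × (j's share) ≥ 1, i.e. iff j's share is at least 0.1316.
The shares above 0.1316 belong to Finn, Chen, Ada and Ravi, contributing 24 each; the remaining 4 contribute 0. Total contributed: 96.
Cora keeps 24 and receives 7.6 × 96 × 2/44 = 33.16 from the reservoir fund, for a payoff of 57.16.

57.16 thousand dollars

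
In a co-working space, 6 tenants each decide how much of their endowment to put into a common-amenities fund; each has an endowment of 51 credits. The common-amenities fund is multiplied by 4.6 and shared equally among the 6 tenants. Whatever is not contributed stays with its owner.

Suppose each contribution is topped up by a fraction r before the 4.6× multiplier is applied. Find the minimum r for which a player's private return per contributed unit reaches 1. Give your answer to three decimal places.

With matching at rate r, one contributed unit becomes (1 + r) in the common-amenities fund and returns 4.6 × (1 + r) / 6 to the contributor.
Setting this equal to 1: 1 + r = 6/4.6 = 1.3043.
So the minimum matching rate is r = 1.3043 − 1 = 0.304.

0.304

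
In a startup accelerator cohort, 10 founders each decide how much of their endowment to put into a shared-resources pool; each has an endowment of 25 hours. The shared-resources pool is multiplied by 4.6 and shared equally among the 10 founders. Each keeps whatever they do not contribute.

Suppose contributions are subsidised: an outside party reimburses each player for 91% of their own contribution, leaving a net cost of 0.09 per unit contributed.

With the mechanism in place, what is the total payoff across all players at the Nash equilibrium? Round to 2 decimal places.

1377.50 hours

With the mechanism, a contributed unit returns (4.6/10) / 0.09 = 5.1111 per unit of net cost to the contributor — now above 1 — so contributing fully is weakly dominant for every player.
At the Nash equilibrium everyone contributes 25. Group total payoff = 10 × (25 × 0.91 + 4.6 × 25) = 1377.50.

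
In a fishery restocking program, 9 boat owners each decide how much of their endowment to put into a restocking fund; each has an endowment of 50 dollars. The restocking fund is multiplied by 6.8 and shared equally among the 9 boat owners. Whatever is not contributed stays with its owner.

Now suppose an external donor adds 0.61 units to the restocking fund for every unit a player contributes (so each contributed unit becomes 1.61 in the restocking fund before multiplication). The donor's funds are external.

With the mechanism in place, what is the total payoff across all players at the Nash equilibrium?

With the mechanism, a contributed unit returns 6.8 × 1.61 / 9 = 1.2164 per unit of net cost to the contributor — now above 1 — so contributing fully is weakly dominant for every player.
So the Nash equilibrium is full contribution by all 9; the group earns 6.8 × 1.61 × 450 = 4926.60.

4926.60 dollars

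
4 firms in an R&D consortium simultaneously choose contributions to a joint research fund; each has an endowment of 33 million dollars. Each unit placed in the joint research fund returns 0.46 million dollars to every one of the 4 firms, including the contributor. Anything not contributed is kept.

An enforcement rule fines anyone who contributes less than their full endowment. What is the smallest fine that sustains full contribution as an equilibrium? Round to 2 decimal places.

17.82 million dollars

Given the others contribute fully, the best deviation is to contribute 0 (any partial contribution still incurs the fine and gives up units whose private return 0.46 is below 1).
Deviating from 33 to 0 saves 33 million dollars but forfeits the deviator's share of the drop in the joint research fund: 0.46 × 33 = 15.18.
So the deviation gain is 33 − 15.18 = 17.82, and the fine must be at least 17.82 million dollars to wipe it out.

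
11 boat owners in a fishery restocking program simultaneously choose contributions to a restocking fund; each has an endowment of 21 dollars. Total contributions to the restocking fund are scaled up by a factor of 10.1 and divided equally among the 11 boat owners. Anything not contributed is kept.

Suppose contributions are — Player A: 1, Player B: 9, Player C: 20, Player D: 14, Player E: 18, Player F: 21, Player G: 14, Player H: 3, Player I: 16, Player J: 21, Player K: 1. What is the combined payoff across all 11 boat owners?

1486.80 dollars

Total contributed: 1 + 9 + 20 + 14 + 18 + 21 + 14 + 3 + 16 + 21 + 1 = 138; total kept: 11 × 21 − 138 = 93.
The restocking fund pays out 10.1 × 138 = 1393.80 in aggregate.
Group total = 93 + 1393.80 = 1486.80.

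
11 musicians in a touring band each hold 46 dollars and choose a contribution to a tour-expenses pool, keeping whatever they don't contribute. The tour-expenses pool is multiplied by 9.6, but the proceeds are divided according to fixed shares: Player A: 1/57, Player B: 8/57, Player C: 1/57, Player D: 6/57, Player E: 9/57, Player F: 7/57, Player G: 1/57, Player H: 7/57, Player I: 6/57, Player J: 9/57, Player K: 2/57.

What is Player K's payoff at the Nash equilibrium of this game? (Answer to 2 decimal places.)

For player j, contributing a unit is worthwhile iff 9.6 × (j's share) ≥ 1, i.e. iff j's share is at least 0.1042.
Player B, Player D, Player E, Player F, Player H, Player I and Player J clear that bar, contributing 46 each; the remaining 4 contribute 0. Total contributed: 322.
Player K keeps 46 and receives 9.6 × 322 × 2/57 = 108.46 from the tour-expenses pool, for a payoff of 154.46.

154.46 dollars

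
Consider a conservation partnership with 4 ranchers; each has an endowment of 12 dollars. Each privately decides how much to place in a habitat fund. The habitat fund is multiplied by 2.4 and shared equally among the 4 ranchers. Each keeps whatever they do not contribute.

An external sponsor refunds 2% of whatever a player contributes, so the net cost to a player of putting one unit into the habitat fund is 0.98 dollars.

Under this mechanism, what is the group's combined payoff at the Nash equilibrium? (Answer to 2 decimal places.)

Even with the mechanism, each unit contributed returns only (2.4/4) / 0.98 = 0.6122 per unit of net cost, so contributing nothing is still dominant.
Everyone keeps their endowment and the group total is 4 × 12 = 48.

48.00 dollars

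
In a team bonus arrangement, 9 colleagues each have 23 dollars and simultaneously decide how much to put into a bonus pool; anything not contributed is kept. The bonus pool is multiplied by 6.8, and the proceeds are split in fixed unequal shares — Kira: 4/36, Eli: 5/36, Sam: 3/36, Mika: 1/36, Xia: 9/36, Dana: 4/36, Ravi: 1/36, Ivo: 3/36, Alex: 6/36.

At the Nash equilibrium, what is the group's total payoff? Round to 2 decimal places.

Player j's private return per contributed unit is 6.8 × (j's share). Contributing is weakly dominant for j when that share is at least 1/6.8 = 0.1471, and contributing 0 is dominant otherwise.
Xia and Alex are above the threshold, contributing 23 each; the remaining 7 contribute 0. Total contributed: 46.
The bonus pool pays out 6.8 × 46 = 312.80 in total (split across the unequal shares, but the aggregate is all that matters for the group sum).
The 7 free-riders keep 23 each, adding 161. Group total = 161 + 312.80 = 473.80.

473.80 dollars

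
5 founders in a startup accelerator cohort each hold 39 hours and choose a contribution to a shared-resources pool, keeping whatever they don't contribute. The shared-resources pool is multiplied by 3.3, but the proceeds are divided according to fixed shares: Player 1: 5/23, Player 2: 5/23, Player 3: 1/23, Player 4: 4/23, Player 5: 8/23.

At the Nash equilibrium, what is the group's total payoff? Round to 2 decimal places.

284.70 hours

For player j, contributing a unit is worthwhile iff 3.3 × (j's share) ≥ 1, i.e. iff j's share is at least 0.3030.
Player 5 alone (share 8/23) is above the threshold, contributing 39; the remaining 4 contribute 0. Total contributed: 39.
The shared-resources pool pays out 3.3 × 39 = 128.70 in total (split across the unequal shares, but the aggregate is all that matters for the group sum).
The 4 free-riders keep 39 each, adding 156. Group total = 156 + 128.70 = 284.70.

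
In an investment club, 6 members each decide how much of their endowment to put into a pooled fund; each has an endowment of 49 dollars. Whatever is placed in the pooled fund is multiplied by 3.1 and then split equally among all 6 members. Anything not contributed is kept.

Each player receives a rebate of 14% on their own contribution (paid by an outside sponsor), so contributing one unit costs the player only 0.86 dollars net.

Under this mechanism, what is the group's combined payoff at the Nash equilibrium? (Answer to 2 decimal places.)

The effective private return is (3.1/6) / 0.86 = 0.6008, which is still under 1, so the mechanism doesn't change anyone's dominant strategy: zero contribution.
Everyone keeps their endowment and the group total is 6 × 49 = 294.

294.00 dollars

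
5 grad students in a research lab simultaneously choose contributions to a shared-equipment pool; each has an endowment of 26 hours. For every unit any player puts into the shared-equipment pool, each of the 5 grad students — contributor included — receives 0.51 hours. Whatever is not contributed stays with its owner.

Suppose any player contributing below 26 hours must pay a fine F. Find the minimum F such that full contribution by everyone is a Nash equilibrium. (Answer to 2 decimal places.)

Given the others contribute fully, the best deviation is to contribute 0 (any partial contribution still incurs the fine and gives up units whose private return 0.51 is below 1).
Deviating from 26 to 0 saves 26 hours but forfeits the deviator's share of the drop in the shared-equipment pool: 0.51 × 26 = 13.26.
So the deviation gain is 26 − 13.26 = 12.74, and the fine must be at least 12.74 hours to wipe it out.

12.74 hours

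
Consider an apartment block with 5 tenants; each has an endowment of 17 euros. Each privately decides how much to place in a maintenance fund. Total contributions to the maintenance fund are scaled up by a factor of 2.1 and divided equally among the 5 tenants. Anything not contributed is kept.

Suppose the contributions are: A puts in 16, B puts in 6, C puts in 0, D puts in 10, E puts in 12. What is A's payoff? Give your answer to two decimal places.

19.48 euros

Total contributed: 16 + 6 + 0 + 10 + 12 = 44.
Each receives 2.1 × 44 / 5 = 18.48 from the maintenance fund.
A keeps 17 − 16 = 1, so A's payoff is 1 + 18.48 = 19.48.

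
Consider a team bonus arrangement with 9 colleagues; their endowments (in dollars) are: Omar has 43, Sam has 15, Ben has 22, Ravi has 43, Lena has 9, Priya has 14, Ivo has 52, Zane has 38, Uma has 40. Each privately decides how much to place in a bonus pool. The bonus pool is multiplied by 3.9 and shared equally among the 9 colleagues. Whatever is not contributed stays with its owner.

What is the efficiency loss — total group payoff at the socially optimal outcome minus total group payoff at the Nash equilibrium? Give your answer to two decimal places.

800.40 dollars

The private return per contributed unit is 3.9/9 = 0.4333 < 1 for every player regardless of endowment, so the Nash equilibrium is zero contribution and the group total is Σ E_j = 43 + 15 + 22 + 43 + 9 + 14 + 52 + 38 + 40 = 276.
Each contributed unit returns 3.900 to the group, so the social optimum is full contribution by everyone: group total = 3.900 × 276 = 1076.40.
Efficiency loss = (3.900 − 1) × 276 = 800.40.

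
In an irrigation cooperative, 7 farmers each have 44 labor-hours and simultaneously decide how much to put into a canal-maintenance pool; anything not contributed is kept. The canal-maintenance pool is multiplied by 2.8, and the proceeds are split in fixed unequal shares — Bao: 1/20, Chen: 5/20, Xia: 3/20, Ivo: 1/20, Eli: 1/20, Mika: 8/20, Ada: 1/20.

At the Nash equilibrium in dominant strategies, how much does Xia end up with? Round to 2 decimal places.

62.48 labor-hours

Player j's private return per contributed unit is 2.8 × (j's share). Contributing is weakly dominant for j when that share is at least 1/2.8 = 0.3571, and contributing 0 is dominant otherwise.
Only Mika (8/20) clears that bar, contributing 44; the remaining 6 contribute 0. Total contributed: 44.
Xia keeps 44 and receives 2.8 × 44 × 3/20 = 18.48 from the canal-maintenance pool, for a payoff of 62.48.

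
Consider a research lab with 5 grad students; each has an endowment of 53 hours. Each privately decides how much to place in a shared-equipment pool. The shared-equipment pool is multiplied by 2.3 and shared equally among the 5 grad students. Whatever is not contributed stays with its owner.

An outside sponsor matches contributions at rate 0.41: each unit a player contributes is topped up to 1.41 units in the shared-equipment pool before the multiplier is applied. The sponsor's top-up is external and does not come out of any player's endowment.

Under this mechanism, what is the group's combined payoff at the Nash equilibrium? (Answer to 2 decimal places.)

265.00 hours

Even with the mechanism, each unit contributed returns only 2.3 × 1.41 / 5 = 0.6486 per unit of net cost, so contributing nothing is still dominant.
Everyone keeps their endowment and the group total is 5 × 53 = 265.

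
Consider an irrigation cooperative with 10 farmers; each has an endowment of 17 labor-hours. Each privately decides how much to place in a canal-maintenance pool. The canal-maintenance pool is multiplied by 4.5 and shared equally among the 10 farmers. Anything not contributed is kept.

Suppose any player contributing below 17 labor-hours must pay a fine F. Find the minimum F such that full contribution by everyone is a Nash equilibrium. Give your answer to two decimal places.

Given the others contribute fully, the best deviation is to contribute 0 (any partial contribution still incurs the fine and gives up units whose private return 0.4500 is below 1).
Deviating from 17 to 0 saves 17 labor-hours but forfeits the deviator's share of the drop in the canal-maintenance pool: 4.5/10 × 17 = 7.65.
So the deviation gain is 17 − 7.65 = 9.35, and the fine must be at least 9.35 labor-hours to wipe it out.

9.35 labor-hours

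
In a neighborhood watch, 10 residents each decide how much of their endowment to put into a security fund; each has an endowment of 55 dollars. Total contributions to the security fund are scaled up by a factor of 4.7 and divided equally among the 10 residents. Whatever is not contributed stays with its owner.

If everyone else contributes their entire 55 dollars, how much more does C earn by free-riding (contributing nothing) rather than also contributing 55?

Switching from a contribution of 55 to 0 lets C keep an extra 55 dollars, but lowers the security fund by 55, which costs C their own share of that drop: 4.7/10 × 55 = 25.85.
Net gain = 55 − 25.85 = 29.15. The private return per contributed unit (0.4700) is below 1, so free-riding is indeed the best response regardless of what the others do.

29.15 dollars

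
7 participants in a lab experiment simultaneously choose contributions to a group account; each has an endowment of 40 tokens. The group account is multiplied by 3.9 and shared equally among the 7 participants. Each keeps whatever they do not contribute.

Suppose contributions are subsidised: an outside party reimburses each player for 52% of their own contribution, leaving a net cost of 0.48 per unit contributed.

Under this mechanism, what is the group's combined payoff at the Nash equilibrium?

1237.60 tokens

With the mechanism, a contributed unit returns (3.9/7) / 0.48 = 1.1607 per unit of net cost to the contributor — now above 1 — so contributing fully is weakly dominant for every player.
So the Nash equilibrium is full contribution by all 7; the group earns 7 × (40 × 0.52 + 3.9 × 40) = 1237.60.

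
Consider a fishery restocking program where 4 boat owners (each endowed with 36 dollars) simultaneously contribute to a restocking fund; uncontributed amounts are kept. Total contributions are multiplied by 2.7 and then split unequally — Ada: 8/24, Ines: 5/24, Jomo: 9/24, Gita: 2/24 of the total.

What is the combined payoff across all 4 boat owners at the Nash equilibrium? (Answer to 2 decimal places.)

205.20 dollars

Each unit j contributes comes back to j as 2.7 × (j's share), so j prefers to contribute only if that share exceeds 1/2.7 = 0.3704; otherwise keeping the unit dominates.
Only Jomo (9/24) clears that bar, contributing 36; the remaining 3 contribute 0. Total contributed: 36.
The restocking fund pays out 2.7 × 36 = 97.20 in total (split across the unequal shares, but the aggregate is all that matters for the group sum).
The 3 free-riders keep 36 each, adding 108. Group total = 108 + 97.20 = 205.20.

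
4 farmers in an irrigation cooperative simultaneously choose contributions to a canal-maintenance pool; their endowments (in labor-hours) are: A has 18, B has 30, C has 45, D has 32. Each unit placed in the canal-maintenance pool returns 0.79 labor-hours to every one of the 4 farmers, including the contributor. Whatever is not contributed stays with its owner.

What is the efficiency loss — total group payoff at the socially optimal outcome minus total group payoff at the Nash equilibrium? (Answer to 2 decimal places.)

270.00 labor-hours

The private return per contributed unit is 0.79 < 1 for everyone, so the Nash equilibrium is zero contribution and the group total is Σ E_j = 18 + 30 + 45 + 32 = 125.
Each contributed unit returns 3.160 to the group, so the social optimum is full contribution by everyone: group total = 3.160 × 125 = 395.00.
Efficiency loss = (3.160 − 1) × 125 = 270.00.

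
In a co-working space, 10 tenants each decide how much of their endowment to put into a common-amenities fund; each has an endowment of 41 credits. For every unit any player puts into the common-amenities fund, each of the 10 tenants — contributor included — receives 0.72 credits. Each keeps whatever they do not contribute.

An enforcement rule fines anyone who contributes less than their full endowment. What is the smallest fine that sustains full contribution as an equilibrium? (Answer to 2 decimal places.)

Given the others contribute fully, the best deviation is to contribute 0 (any partial contribution still incurs the fine and gives up units whose private return 0.72 is below 1).
Deviating from 41 to 0 saves 41 credits but forfeits the deviator's share of the drop in the common-amenities fund: 0.72 × 41 = 29.52.
So the deviation gain is 41 − 29.52 = 11.48, and the fine must be at least 11.48 credits to wipe it out.

11.48 credits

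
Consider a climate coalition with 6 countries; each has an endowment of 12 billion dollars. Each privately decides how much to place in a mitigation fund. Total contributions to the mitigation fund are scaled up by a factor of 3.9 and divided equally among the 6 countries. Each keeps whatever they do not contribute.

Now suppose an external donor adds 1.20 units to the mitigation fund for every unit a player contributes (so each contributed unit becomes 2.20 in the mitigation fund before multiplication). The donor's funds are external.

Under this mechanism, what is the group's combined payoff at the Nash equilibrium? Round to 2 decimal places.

The effective private return per unit is now 3.9 × 2.20 / 6 = 1.4300 > 1, so every player's dominant strategy flips to full contribution.
At the Nash equilibrium everyone contributes 12. Group total payoff = 3.9 × 2.20 × 72 = 617.76.

617.76 billion dollars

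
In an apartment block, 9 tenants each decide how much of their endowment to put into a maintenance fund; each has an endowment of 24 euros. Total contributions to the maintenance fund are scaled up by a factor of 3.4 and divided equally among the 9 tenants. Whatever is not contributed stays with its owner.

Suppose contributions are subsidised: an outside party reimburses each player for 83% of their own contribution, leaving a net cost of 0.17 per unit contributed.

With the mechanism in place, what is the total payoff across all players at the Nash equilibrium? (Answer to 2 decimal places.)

913.68 euros

The effective private return per unit is now (3.4/9) / 0.17 = 2.2222 > 1, so every player's dominant strategy flips to full contribution.
At the Nash equilibrium everyone contributes 24. Group total payoff = 9 × (24 × 0.83 + 3.4 × 24) = 913.68.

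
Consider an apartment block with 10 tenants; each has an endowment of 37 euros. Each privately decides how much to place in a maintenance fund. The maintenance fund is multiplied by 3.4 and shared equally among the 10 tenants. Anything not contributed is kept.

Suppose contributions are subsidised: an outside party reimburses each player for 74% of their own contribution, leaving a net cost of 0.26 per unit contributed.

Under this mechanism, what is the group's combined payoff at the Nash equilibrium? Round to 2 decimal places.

With the mechanism, a contributed unit returns (3.4/10) / 0.26 = 1.3077 per unit of net cost to the contributor — now above 1 — so contributing fully is weakly dominant for every player.
At the Nash equilibrium everyone contributes 37. Group total payoff = 10 × (37 × 0.74 + 3.4 × 37) = 1531.80.

1531.80 euros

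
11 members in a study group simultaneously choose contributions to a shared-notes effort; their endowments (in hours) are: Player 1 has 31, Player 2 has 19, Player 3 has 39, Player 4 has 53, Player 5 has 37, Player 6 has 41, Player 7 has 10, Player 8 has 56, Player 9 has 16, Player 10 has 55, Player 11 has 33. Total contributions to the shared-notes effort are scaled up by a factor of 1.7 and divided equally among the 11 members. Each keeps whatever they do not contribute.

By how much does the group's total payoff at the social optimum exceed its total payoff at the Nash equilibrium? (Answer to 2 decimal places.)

273.00 hours

The private return per contributed unit is 1.7/11 = 0.1545 < 1 for every player regardless of endowment, so the Nash equilibrium is zero contribution and the group total is Σ E_j = 31 + 19 + 39 + 53 + 37 + 41 + 10 + 56 + 16 + 55 + 33 = 390.
Each contributed unit returns 1.700 to the group, so the social optimum is full contribution by everyone: group total = 1.700 × 390 = 663.00.
Efficiency loss = (1.700 − 1) × 390 = 273.00.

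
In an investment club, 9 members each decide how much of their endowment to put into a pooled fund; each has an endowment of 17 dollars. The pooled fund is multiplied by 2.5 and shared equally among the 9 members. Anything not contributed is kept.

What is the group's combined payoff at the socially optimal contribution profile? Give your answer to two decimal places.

Each contributed unit returns 2.500 to the group as a whole (0.2778 to each of 9 players), which exceeds 1, so the social optimum is full contribution: group total = 2.500 × 153 = 382.50.

382.50 dollars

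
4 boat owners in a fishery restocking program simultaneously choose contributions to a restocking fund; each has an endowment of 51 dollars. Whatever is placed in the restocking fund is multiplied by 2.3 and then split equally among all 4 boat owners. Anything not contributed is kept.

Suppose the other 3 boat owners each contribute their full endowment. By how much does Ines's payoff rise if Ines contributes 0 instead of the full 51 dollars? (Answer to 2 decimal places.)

Switching from a contribution of 51 to 0 lets Ines keep an extra 51 dollars, but lowers the restocking fund by 51, which costs Ines their own share of that drop: 2.3/4 × 51 = 29.32.
Net gain = 51 − 29.32 = 21.68. The private return per contributed unit (0.5750) is below 1, so free-riding is indeed the best response regardless of what the others do.

21.68 dollars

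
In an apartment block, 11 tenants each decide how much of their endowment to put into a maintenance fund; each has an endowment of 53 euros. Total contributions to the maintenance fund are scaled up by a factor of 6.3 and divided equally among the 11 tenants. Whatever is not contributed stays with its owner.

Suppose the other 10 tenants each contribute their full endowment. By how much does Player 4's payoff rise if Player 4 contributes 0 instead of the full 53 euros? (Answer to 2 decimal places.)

Switching from a contribution of 53 to 0 lets Player 4 keep an extra 53 euros, but lowers the maintenance fund by 53, which costs Player 4 their own share of that drop: 6.3/11 × 53 = 30.35.
Net gain = 53 − 30.35 = 22.65. The private return per contributed unit (0.5727) is below 1, so free-riding is indeed the best response regardless of what the others do.

22.65 euros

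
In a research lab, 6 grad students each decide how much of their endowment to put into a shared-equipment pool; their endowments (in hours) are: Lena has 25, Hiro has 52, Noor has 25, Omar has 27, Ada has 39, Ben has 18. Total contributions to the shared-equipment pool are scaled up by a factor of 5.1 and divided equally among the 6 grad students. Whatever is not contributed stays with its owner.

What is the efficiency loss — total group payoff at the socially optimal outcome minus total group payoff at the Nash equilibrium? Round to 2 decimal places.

The private return per contributed unit is 5.1/6 = 0.8500 < 1 for every player regardless of endowment, so the Nash equilibrium is zero contribution and the group total is Σ E_j = 25 + 52 + 25 + 27 + 39 + 18 = 186.
Each contributed unit returns 5.100 to the group, so the social optimum is full contribution by everyone: group total = 5.100 × 186 = 948.60.
Efficiency loss = (5.100 − 1) × 186 = 762.60.

762.60 hours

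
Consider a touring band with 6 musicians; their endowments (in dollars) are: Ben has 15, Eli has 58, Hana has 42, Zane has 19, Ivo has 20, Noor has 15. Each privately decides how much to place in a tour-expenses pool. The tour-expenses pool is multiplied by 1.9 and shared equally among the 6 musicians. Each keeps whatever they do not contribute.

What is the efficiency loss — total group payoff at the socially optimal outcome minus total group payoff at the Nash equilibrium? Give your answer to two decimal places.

152.10 dollars

The private return per contributed unit is 1.9/6 = 0.3167 < 1 for every player regardless of endowment, so the Nash equilibrium is zero contribution and the group total is Σ E_j = 15 + 58 + 42 + 19 + 20 + 15 = 169.
Each contributed unit returns 1.900 to the group, so the social optimum is full contribution by everyone: group total = 1.900 × 169 = 321.10.
Efficiency loss = (1.900 − 1) × 169 = 152.10.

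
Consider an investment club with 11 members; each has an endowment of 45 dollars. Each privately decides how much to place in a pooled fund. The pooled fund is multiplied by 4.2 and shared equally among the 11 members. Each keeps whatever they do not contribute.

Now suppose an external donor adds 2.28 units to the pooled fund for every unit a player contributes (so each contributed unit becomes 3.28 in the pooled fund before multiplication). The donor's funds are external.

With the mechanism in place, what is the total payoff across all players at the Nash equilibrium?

6819.12 dollars

Under the mechanism each unit contributed yields 4.2 × 3.28 / 11 = 1.2524 back to its contributor per unit of net cost, which exceeds 1, making full contribution the dominant choice for everyone.
At the Nash equilibrium everyone contributes 45. Group total payoff = 4.2 × 3.28 × 495 = 6819.12.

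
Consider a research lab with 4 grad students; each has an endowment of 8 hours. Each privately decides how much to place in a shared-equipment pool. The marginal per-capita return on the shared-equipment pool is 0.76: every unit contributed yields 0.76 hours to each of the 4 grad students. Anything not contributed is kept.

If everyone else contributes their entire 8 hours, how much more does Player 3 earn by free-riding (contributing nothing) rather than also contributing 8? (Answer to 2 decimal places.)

1.92 hours

Switching from a contribution of 8 to 0 lets Player 3 keep an extra 8 hours, but lowers the shared-equipment pool by 8, which costs Player 3 their own share of that drop: 0.76 × 8 = 6.08.
Net gain = 8 − 6.08 = 1.92. The private return per contributed unit (0.76) is below 1, so free-riding is indeed the best response regardless of what the others do.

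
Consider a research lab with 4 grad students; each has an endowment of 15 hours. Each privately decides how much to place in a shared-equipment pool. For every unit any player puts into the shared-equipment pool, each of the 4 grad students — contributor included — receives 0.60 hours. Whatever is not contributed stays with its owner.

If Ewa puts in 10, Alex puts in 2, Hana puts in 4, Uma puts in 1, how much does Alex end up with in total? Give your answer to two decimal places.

Total contributed: 10 + 2 + 4 + 1 = 17.
Each receives 0.60 × 17 = 10.20 from the shared-equipment pool.
Alex keeps 15 − 2 = 13, so Alex's payoff is 13 + 10.20 = 23.20.

23.20 hours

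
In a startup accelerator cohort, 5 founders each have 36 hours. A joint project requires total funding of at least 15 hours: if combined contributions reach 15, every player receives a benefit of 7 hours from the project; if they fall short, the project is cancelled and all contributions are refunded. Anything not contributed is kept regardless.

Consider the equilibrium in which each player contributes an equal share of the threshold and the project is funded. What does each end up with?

40 hours

Equal share of the threshold: 15/5 = 3.
At this profile no one gains by cutting their contribution: any cut drops the total below 15, the project is cancelled, contributions are refunded, and the deviator ends with 36, which is less than 36 − 3 + 7 = 40. Contributing more than 3 just wastes the excess. So contributing exactly 3 is a best response.
Each player's payoff: 36 − 3 + 7 = 40.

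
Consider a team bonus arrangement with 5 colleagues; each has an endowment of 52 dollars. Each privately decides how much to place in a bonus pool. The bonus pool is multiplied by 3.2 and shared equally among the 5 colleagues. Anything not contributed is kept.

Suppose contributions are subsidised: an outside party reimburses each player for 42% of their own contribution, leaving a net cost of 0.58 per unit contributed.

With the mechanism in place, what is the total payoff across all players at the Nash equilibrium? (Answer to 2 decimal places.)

The effective private return per unit is now (3.2/5) / 0.58 = 1.1034 > 1, so every player's dominant strategy flips to full contribution.
So the Nash equilibrium is full contribution by all 5; the group earns 5 × (52 × 0.42 + 3.2 × 52) = 941.20.

941.20 dollars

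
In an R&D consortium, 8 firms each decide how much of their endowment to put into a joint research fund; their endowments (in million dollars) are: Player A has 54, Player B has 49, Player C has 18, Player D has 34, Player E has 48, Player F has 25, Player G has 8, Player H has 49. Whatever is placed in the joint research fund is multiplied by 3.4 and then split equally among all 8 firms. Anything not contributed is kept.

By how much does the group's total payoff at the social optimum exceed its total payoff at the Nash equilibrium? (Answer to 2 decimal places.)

684.00 million dollars

The private return per contributed unit is 3.4/8 = 0.4250 < 1 for every player regardless of endowment, so the Nash equilibrium is zero contribution and the group total is Σ E_j = 54 + 49 + 18 + 34 + 48 + 25 + 8 + 49 = 285.
Each contributed unit returns 3.400 to the group, so the social optimum is full contribution by everyone: group total = 3.400 × 285 = 969.00.
Efficiency loss = (3.400 − 1) × 285 = 684.00.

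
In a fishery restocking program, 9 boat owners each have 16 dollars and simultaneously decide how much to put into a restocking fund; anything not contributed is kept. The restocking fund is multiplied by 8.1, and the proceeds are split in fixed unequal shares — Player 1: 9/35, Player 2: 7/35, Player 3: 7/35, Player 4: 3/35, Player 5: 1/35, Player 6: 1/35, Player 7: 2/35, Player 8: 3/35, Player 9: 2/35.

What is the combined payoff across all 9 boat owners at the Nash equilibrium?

Player j's private return per contributed unit is 8.1 × (j's share). Contributing is weakly dominant for j when that share is at least 1/8.1 = 0.1235, and contributing 0 is dominant otherwise.
Player 1, Player 2 and Player 3 are above the threshold, contributing 16 each; the remaining 6 contribute 0. Total contributed: 48.
The restocking fund pays out 8.1 × 48 = 388.80 in total (split across the unequal shares, but the aggregate is all that matters for the group sum).
The 6 free-riders keep 16 each, adding 96. Group total = 96 + 388.80 = 484.80.

484.80 dollars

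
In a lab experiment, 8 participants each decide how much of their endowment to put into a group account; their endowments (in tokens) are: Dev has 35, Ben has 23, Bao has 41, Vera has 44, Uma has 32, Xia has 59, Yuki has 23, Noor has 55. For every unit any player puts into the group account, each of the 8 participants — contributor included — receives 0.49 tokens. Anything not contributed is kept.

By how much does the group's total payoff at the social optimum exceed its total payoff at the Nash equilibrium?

911.04 tokens

The private return per contributed unit is 0.49 < 1 for everyone, so the Nash equilibrium is zero contribution and the group total is Σ E_j = 35 + 23 + 41 + 44 + 32 + 59 + 23 + 55 = 312.
Each contributed unit returns 3.920 to the group, so the social optimum is full contribution by everyone: group total = 3.920 × 312 = 1223.04.
Efficiency loss = (3.920 − 1) × 312 = 911.04.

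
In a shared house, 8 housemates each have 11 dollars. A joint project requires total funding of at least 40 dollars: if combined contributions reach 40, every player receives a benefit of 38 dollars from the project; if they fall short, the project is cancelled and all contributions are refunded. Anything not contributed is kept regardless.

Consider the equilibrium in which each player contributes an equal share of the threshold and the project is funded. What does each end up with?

44 dollars

Equal share of the threshold: 40/8 = 5.
At this profile no one gains by cutting their contribution: any cut drops the total below 40, the project is cancelled, contributions are refunded, and the deviator ends with 11, which is less than 11 − 5 + 38 = 44. Contributing more than 5 just wastes the excess. So contributing exactly 5 is a best response.
Each player's payoff: 11 − 5 + 38 = 44.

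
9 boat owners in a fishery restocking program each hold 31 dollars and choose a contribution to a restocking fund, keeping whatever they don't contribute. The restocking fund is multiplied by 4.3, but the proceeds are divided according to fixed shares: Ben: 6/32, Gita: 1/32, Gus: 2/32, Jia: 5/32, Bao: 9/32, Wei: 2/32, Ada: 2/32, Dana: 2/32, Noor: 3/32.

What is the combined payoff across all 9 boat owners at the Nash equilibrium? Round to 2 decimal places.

Each unit j contributes comes back to j as 4.3 × (j's share), so j prefers to contribute only if that share exceeds 1/4.3 = 0.2326; otherwise keeping the unit dominates.
Bao alone (share 9/32) is above the threshold, contributing 31; the remaining 8 contribute 0. Total contributed: 31.
The restocking fund pays out 4.3 × 31 = 133.30 in total (split across the unequal shares, but the aggregate is all that matters for the group sum).
The 8 free-riders keep 31 each, adding 248. Group total = 248 + 133.30 = 381.30.

381.30 dollars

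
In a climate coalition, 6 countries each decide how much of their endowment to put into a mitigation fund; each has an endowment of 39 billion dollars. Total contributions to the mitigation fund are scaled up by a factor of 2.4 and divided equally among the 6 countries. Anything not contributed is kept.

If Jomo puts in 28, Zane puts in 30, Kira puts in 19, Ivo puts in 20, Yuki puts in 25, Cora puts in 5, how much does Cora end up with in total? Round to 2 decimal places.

84.80 billion dollars

Total contributed: 28 + 30 + 19 + 20 + 25 + 5 = 127.
Each receives 2.4 × 127 / 6 = 50.80 from the mitigation fund.
Cora keeps 39 − 5 = 34, so Cora's payoff is 34 + 50.80 = 84.80.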